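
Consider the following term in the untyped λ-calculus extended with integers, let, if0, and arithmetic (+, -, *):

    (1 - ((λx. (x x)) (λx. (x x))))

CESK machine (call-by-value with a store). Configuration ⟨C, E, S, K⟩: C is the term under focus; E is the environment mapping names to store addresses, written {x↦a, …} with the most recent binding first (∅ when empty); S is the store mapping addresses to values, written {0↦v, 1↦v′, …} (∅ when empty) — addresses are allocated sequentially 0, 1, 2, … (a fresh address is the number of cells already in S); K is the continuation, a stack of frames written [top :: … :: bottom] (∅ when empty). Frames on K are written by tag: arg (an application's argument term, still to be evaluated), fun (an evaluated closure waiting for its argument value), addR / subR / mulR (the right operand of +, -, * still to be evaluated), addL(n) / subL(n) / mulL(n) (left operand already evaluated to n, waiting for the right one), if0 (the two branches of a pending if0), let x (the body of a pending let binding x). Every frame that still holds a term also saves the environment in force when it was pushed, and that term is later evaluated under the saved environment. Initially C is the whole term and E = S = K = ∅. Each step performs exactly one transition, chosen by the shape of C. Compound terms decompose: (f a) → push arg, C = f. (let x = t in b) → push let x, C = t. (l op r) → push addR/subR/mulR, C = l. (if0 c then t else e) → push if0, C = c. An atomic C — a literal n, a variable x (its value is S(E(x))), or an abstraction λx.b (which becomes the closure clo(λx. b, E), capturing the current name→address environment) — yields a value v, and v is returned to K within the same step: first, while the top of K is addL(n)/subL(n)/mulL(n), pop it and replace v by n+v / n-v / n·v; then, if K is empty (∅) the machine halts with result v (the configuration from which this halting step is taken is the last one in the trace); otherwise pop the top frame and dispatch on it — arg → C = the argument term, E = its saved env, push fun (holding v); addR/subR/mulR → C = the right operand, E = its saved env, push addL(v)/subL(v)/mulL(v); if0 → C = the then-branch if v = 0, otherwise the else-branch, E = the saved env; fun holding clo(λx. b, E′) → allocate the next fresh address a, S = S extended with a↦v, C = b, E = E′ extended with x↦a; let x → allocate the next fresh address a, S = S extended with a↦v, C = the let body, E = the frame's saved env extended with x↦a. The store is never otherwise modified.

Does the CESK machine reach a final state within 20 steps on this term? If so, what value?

Answer: DIVERGES (no final state within 20 steps)

Machine steps:
step 0: ⟨C=(1 - ((λx. (x x)) (λx. (x x)))); E=∅; S=∅; K=∅⟩
step 1: ⟨C=1; E=∅; S=∅; K=[subR]⟩
step 2: ⟨C=((λx. (x x)) (λx. (x x))); E=∅; S=∅; K=[subL(1)]⟩
step 3: ⟨C=(λx. (x x)); E=∅; S=∅; K=[arg :: subL(1)]⟩
step 4: ⟨C=(λx. (x x)); E=∅; S=∅; K=[fun :: subL(1)]⟩
step 5: ⟨C=(x x); E={x↦0}; S={0↦clo(λx. (x x), ∅)}; K=[subL(1)]⟩
step 6: ⟨C=x; E={x↦0}; S={0↦clo(λx. (x x), ∅)}; K=[arg :: subL(1)]⟩
step 7: ⟨C=x; E={x↦0}; S={0↦clo(λx. (x x), ∅)}; K=[fun :: subL(1)]⟩
step 8: ⟨C=(x x); E={x↦1}; S={0↦clo(λx. (x x), ∅), 1↦clo(λx. (x x), ∅)}; K=[subL(1)]⟩
step 9: ⟨C=x; E={x↦1}; S={0↦clo(λx. (x x), ∅), 1↦clo(λx. (x x), ∅)}; K=[arg :: subL(1)]⟩
step 10: ⟨C=x; E={x↦1}; S={0↦clo(λx. (x x), ∅), 1↦clo(λx. (x x), ∅)}; K=[fun :: subL(1)]⟩
step 11: ⟨C=(x x); E={x↦2}; S={0↦clo(λx. (x x), ∅), 1↦clo(λx. (x x), ∅), 2↦clo(λx. (x x), ∅)}; K=[subL(1)]⟩
step 12: ⟨C=x; E={x↦2}; S={0↦clo(λx. (x x), ∅), 1↦clo(λx. (x x), ∅), 2↦clo(λx. (x x), ∅)}; K=[arg :: subL(1)]⟩
step 13: ⟨C=x; E={x↦2}; S={0↦clo(λx. (x x), ∅), 1↦clo(λx. (x x), ∅), 2↦clo(λx. (x x), ∅)}; K=[fun :: subL(1)]⟩
step 14: ⟨C=(x x); E={x↦3}; S={0↦clo(λx. (x x), ∅), 1↦clo(λx. (x x), ∅), 2↦clo(λx. (x x), ∅), 3↦clo(λx. (x x), ∅)}; K=[subL(1)]⟩
step 15: ⟨C=x; E={x↦3}; S={0↦clo(λx. (x x), ∅), 1↦clo(λx. (x x), ∅), 2↦clo(λx. (x x), ∅), 3↦clo(λx. (x x), ∅)}; K=[arg :: subL(1)]⟩
step 16: ⟨C=x; E={x↦3}; S={0↦clo(λx. (x x), ∅), 1↦clo(λx. (x x), ∅), 2↦clo(λx. (x x), ∅), 3↦clo(λx. (x x), ∅)}; K=[fun :: subL(1)]⟩
step 17: ⟨C=(x x); E={x↦4}; S={0↦clo(λx. (x x), ∅), 1↦clo(λx. (x x), ∅), 2↦clo(λx. (x x), ∅), 3↦clo(λx. (x x), ∅), 4↦clo(λx. (x x), ∅)}; K=[subL(1)]⟩
step 18: ⟨C=x; E={x↦4}; S={0↦clo(λx. (x x), ∅), 1↦clo(λx. (x x), ∅), 2↦clo(λx. (x x), ∅), 3↦clo(λx. (x x), ∅), 4↦clo(λx. (x x), ∅)}; K=[arg :: subL(1)]⟩
step 19: ⟨C=x; E={x↦4}; S={0↦clo(λx. (x x), ∅), 1↦clo(λx. (x x), ∅), 2↦clo(λx. (x x), ∅), 3↦clo(λx. (x x), ∅), 4↦clo(λx. (x x), ∅)}; K=[fun :: subL(1)]⟩
step 20: ⟨C=(x x); E={x↦5}; S={0↦clo(λx. (x x), ∅), 1↦clo(λx. (x x), ∅), 2↦clo(λx. (x x), ∅), 3↦clo(λx. (x x), ∅), 4↦clo(λx. (x x), ∅), 5↦clo(λx. (x x), ∅)}; K=[subL(1)]⟩
→ 20 transitions taken and the configuration is still not final: no result within 20 steps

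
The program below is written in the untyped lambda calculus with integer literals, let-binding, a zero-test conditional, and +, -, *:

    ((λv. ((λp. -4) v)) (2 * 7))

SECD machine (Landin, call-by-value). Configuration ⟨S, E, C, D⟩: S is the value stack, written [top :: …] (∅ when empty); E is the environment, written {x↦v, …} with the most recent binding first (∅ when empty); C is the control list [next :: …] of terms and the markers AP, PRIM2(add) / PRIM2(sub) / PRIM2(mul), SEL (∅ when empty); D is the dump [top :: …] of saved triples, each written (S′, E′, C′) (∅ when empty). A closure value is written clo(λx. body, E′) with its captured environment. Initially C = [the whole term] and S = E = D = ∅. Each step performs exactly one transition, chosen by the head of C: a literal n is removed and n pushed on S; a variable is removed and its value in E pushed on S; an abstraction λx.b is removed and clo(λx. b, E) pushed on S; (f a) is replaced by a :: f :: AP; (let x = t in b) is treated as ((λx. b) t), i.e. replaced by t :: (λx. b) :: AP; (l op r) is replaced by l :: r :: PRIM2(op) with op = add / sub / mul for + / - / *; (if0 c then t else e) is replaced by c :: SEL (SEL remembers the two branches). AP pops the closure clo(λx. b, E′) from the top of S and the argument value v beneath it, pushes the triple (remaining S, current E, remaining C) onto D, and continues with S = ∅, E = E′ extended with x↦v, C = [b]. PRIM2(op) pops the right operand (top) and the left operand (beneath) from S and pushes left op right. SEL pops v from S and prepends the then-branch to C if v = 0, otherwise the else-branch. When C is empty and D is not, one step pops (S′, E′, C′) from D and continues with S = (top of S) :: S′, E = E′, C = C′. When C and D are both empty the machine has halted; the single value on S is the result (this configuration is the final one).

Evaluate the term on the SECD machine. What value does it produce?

t=0: ⟨S=∅; E=∅; C=[((λv. ((λp. -4) v)) (2 * 7))]; D=∅⟩
t=1: ⟨S=∅; E=∅; C=[(2 * 7) :: (λv. ((λp. -4) v)) :: AP]; D=∅⟩
t=2: ⟨S=∅; E=∅; C=[2 :: 7 :: PRIM2(mul) :: (λv. ((λp. -4) v)) :: AP]; D=∅⟩
t=3: ⟨S=[2]; E=∅; C=[7 :: PRIM2(mul) :: (λv. ((λp. -4) v)) :: AP]; D=∅⟩
t=4: ⟨S=[7 :: 2]; E=∅; C=[PRIM2(mul) :: (λv. ((λp. -4) v)) :: AP]; D=∅⟩
t=5: ⟨S=[14]; E=∅; C=[(λv. ((λp. -4) v)) :: AP]; D=∅⟩
t=6: ⟨S=[clo(λv. ((λp. -4) v), ∅) :: 14]; E=∅; C=[AP]; D=∅⟩
t=7: ⟨S=∅; E={v↦14}; C=[((λp. -4) v)]; D=[(∅, ∅, ∅)]⟩
t=8: ⟨S=∅; E={v↦14}; C=[v :: (λp. -4) :: AP]; D=[(∅, ∅, ∅)]⟩
t=9: ⟨S=[14]; E={v↦14}; C=[(λp. -4) :: AP]; D=[(∅, ∅, ∅)]⟩
t=10: ⟨S=[clo(λp. -4, {v↦14}) :: 14]; E={v↦14}; C=[AP]; D=[(∅, ∅, ∅)]⟩
t=11: ⟨S=∅; E={p↦14, v↦14}; C=[-4]; D=[(∅, {v↦14}, ∅) :: (∅, ∅, ∅)]⟩
t=12: ⟨S=[-4]; E={p↦14, v↦14}; C=∅; D=[(∅, {v↦14}, ∅) :: (∅, ∅, ∅)]⟩
t=13: ⟨S=[-4]; E={v↦14}; C=∅; D=[(∅, ∅, ∅)]⟩
t=14: ⟨S=[-4]; E=∅; C=∅; D=∅⟩
→ final value -4

Answer: -4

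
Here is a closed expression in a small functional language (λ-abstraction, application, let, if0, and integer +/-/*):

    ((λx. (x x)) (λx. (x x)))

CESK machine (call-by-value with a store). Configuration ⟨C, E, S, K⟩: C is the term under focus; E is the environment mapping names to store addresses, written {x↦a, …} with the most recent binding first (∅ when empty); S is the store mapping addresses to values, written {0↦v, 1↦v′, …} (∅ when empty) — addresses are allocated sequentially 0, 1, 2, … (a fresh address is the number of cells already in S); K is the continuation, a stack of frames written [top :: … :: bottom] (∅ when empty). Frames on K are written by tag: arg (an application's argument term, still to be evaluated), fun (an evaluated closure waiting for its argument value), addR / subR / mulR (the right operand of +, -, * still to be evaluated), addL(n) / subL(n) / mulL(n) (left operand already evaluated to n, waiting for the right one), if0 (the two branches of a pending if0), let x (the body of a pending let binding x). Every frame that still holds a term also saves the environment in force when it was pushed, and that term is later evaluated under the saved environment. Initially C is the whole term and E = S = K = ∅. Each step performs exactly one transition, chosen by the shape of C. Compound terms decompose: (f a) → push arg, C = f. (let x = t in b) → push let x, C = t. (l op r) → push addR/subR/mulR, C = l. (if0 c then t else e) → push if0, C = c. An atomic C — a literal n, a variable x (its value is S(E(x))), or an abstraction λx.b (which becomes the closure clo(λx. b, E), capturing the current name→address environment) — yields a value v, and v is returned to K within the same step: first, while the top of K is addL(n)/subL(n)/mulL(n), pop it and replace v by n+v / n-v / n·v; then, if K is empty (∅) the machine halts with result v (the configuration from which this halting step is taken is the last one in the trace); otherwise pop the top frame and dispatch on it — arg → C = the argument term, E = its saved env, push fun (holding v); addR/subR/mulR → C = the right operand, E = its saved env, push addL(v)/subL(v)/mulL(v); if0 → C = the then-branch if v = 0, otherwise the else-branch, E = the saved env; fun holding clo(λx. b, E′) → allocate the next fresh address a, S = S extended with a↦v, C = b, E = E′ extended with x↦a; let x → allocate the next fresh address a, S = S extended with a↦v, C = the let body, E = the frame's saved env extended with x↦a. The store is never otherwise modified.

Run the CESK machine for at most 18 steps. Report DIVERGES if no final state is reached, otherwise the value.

0. <C=((λx. (x x)) (λx. (x x))), E=∅, S=∅, K=∅>
1. <C=(λx. (x x)), E=∅, S=∅, K=[arg]>
2. <C=(λx. (x x)), E=∅, S=∅, K=[fun]>
3. <C=(x x), E={x↦0}, S={0↦clo(λx. (x x), ∅)}, K=∅>
4. <C=x, E={x↦0}, S={0↦clo(λx. (x x), ∅)}, K=[arg]>
5. <C=x, E={x↦0}, S={0↦clo(λx. (x x), ∅)}, K=[fun]>
6. <C=(x x), E={x↦1}, S={0↦clo(λx. (x x), ∅), 1↦clo(λx. (x x), ∅)}, K=∅>
7. <C=x, E={x↦1}, S={0↦clo(λx. (x x), ∅), 1↦clo(λx. (x x), ∅)}, K=[arg]>
8. <C=x, E={x↦1}, S={0↦clo(λx. (x x), ∅), 1↦clo(λx. (x x), ∅)}, K=[fun]>
9. <C=(x x), E={x↦2}, S={0↦clo(λx. (x x), ∅), 1↦clo(λx. (x x), ∅), 2↦clo(λx. (x x), ∅)}, K=∅>
10. <C=x, E={x↦2}, S={0↦clo(λx. (x x), ∅), 1↦clo(λx. (x x), ∅), 2↦clo(λx. (x x), ∅)}, K=[arg]>
11. <C=x, E={x↦2}, S={0↦clo(λx. (x x), ∅), 1↦clo(λx. (x x), ∅), 2↦clo(λx. (x x), ∅)}, K=[fun]>
12. <C=(x x), E={x↦3}, S={0↦clo(λx. (x x), ∅), 1↦clo(λx. (x x), ∅), 2↦clo(λx. (x x), ∅), 3↦clo(λx. (x x), ∅)}, K=∅>
13. <C=x, E={x↦3}, S={0↦clo(λx. (x x), ∅), 1↦clo(λx. (x x), ∅), 2↦clo(λx. (x x), ∅), 3↦clo(λx. (x x), ∅)}, K=[arg]>
14. <C=x, E={x↦3}, S={0↦clo(λx. (x x), ∅), 1↦clo(λx. (x x), ∅), 2↦clo(λx. (x x), ∅), 3↦clo(λx. (x x), ∅)}, K=[fun]>
15. <C=(x x), E={x↦4}, S={0↦clo(λx. (x x), ∅), 1↦clo(λx. (x x), ∅), 2↦clo(λx. (x x), ∅), 3↦clo(λx. (x x), ∅), 4↦clo(λx. (x x), ∅)}, K=∅>
16. <C=x, E={x↦4}, S={0↦clo(λx. (x x), ∅), 1↦clo(λx. (x x), ∅), 2↦clo(λx. (x x), ∅), 3↦clo(λx. (x x), ∅), 4↦clo(λx. (x x), ∅)}, K=[arg]>
17. <C=x, E={x↦4}, S={0↦clo(λx. (x x), ∅), 1↦clo(λx. (x x), ∅), 2↦clo(λx. (x x), ∅), 3↦clo(λx. (x x), ∅), 4↦clo(λx. (x x), ∅)}, K=[fun]>
18. <C=(x x), E={x↦5}, S={0↦clo(λx. (x x), ∅), 1↦clo(λx. (x x), ∅), 2↦clo(λx. (x x), ∅), 3↦clo(λx. (x x), ∅), 4↦clo(λx. (x x), ∅), 5↦clo(λx. (x x), ∅)}, K=∅>
→ 18 transitions taken and the configuration is still not final: no result within 18 steps

Answer: DIVERGES (no final state within 18 steps)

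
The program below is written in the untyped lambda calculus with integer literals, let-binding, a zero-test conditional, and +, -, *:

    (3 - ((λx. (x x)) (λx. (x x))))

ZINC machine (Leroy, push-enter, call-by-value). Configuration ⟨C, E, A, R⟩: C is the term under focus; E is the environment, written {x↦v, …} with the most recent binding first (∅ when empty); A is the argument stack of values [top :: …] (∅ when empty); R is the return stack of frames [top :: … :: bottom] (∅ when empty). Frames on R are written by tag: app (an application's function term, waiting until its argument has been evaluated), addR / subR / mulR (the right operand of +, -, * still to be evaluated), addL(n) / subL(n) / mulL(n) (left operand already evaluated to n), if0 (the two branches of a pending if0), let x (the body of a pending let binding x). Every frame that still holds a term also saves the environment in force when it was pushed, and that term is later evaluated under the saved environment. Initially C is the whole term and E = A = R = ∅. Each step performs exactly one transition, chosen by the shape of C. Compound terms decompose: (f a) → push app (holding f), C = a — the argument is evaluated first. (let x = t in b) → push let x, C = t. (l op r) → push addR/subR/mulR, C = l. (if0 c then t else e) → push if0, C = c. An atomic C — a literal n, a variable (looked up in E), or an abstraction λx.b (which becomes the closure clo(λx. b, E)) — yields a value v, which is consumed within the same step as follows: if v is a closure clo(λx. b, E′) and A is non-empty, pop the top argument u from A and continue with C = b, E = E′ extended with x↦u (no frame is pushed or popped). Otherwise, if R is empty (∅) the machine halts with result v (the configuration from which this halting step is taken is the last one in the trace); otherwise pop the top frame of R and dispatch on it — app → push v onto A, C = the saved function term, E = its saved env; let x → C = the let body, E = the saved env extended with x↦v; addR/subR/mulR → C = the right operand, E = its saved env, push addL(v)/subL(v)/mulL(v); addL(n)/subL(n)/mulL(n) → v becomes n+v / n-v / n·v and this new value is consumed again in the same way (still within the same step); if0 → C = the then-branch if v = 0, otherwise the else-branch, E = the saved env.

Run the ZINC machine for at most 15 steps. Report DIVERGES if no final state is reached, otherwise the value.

0. <C=(3 - ((λx. (x x)) (λx. (x x)))), E=∅, A=∅, R=∅>
1. <C=3, E=∅, A=∅, R=[subR]>
2. <C=((λx. (x x)) (λx. (x x))), E=∅, A=∅, R=[subL(3)]>
3. <C=(λx. (x x)), E=∅, A=∅, R=[app :: subL(3)]>
4. <C=(λx. (x x)), E=∅, A=[clo(λx. (x x), ∅)], R=[subL(3)]>
5. <C=(x x), E={x↦clo(λx. (x x), ∅)}, A=∅, R=[subL(3)]>
6. <C=x, E={x↦clo(λx. (x x), ∅)}, A=∅, R=[app :: subL(3)]>
7. <C=x, E={x↦clo(λx. (x x), ∅)}, A=[clo(λx. (x x), ∅)], R=[subL(3)]>
… configuration repeats with period 3 (steps 5–7 recur indefinitely) …

Answer: DIVERGES (no final state within 15 steps)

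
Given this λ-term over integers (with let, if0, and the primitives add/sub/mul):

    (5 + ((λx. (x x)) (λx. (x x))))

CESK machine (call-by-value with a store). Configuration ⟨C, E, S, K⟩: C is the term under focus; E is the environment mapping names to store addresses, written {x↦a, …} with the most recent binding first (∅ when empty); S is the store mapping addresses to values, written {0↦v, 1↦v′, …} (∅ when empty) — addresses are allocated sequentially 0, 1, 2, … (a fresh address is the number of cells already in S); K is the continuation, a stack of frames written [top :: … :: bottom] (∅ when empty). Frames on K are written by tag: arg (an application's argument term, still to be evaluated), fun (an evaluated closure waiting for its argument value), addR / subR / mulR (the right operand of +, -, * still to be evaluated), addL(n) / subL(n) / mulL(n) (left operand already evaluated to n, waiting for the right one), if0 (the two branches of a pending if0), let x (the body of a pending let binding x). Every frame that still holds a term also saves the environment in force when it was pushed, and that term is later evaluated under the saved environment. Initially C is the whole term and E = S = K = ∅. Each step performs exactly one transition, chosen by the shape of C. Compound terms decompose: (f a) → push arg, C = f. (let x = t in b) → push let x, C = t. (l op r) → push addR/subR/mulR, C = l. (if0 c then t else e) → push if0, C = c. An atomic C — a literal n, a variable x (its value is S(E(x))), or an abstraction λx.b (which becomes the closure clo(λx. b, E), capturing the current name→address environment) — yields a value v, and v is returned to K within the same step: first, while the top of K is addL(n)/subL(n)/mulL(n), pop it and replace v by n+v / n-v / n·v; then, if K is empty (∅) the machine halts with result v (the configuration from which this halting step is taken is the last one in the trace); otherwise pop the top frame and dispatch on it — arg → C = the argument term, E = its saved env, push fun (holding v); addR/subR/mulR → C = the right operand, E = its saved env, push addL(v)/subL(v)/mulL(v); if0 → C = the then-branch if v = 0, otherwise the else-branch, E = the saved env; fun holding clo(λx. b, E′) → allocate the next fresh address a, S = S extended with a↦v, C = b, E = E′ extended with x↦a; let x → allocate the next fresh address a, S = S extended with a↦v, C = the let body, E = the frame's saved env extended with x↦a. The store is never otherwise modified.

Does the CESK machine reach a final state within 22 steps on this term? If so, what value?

Answer: DIVERGES (no final state within 22 steps)

Machine steps:
step 0: <C=(5 + ((λx. (x x)) (λx. (x x)))), E=∅, S=∅, K=∅>
step 1: <C=5, E=∅, S=∅, K=[addR]>
step 2: <C=((λx. (x x)) (λx. (x x))), E=∅, S=∅, K=[addL(5)]>
step 3: <C=(λx. (x x)), E=∅, S=∅, K=[arg :: addL(5)]>
step 4: <C=(λx. (x x)), E=∅, S=∅, K=[fun :: addL(5)]>
step 5: <C=(x x), E={x↦0}, S={0↦clo(λx. (x x), ∅)}, K=[addL(5)]>
step 6: <C=x, E={x↦0}, S={0↦clo(λx. (x x), ∅)}, K=[arg :: addL(5)]>
step 7: <C=x, E={x↦0}, S={0↦clo(λx. (x x), ∅)}, K=[fun :: addL(5)]>
step 8: <C=(x x), E={x↦1}, S={0↦clo(λx. (x x), ∅), 1↦clo(λx. (x x), ∅)}, K=[addL(5)]>
step 9: <C=x, E={x↦1}, S={0↦clo(λx. (x x), ∅), 1↦clo(λx. (x x), ∅)}, K=[arg :: addL(5)]>
step 10: <C=x, E={x↦1}, S={0↦clo(λx. (x x), ∅), 1↦clo(λx. (x x), ∅)}, K=[fun :: addL(5)]>
step 11: <C=(x x), E={x↦2}, S={0↦clo(λx. (x x), ∅), 1↦clo(λx. (x x), ∅), 2↦clo(λx. (x x), ∅)}, K=[addL(5)]>
step 12: <C=x, E={x↦2}, S={0↦clo(λx. (x x), ∅), 1↦clo(λx. (x x), ∅), 2↦clo(λx. (x x), ∅)}, K=[arg :: addL(5)]>
step 13: <C=x, E={x↦2}, S={0↦clo(λx. (x x), ∅), 1↦clo(λx. (x x), ∅), 2↦clo(λx. (x x), ∅)}, K=[fun :: addL(5)]>
step 14: <C=(x x), E={x↦3}, S={0↦clo(λx. (x x), ∅), 1↦clo(λx. (x x), ∅), 2↦clo(λx. (x x), ∅), 3↦clo(λx. (x x), ∅)}, K=[addL(5)]>
step 15: <C=x, E={x↦3}, S={0↦clo(λx. (x x), ∅), 1↦clo(λx. (x x), ∅), 2↦clo(λx. (x x), ∅), 3↦clo(λx. (x x), ∅)}, K=[arg :: addL(5)]>
step 16: <C=x, E={x↦3}, S={0↦clo(λx. (x x), ∅), 1↦clo(λx. (x x), ∅), 2↦clo(λx. (x x), ∅), 3↦clo(λx. (x x), ∅)}, K=[fun :: addL(5)]>
step 17: <C=(x x), E={x↦4}, S={0↦clo(λx. (x x), ∅), 1↦clo(λx. (x x), ∅), 2↦clo(λx. (x x), ∅), 3↦clo(λx. (x x), ∅), 4↦clo(λx. (x x), ∅)}, K=[addL(5)]>
step 18: <C=x, E={x↦4}, S={0↦clo(λx. (x x), ∅), 1↦clo(λx. (x x), ∅), 2↦clo(λx. (x x), ∅), 3↦clo(λx. (x x), ∅), 4↦clo(λx. (x x), ∅)}, K=[arg :: addL(5)]>
step 19: <C=x, E={x↦4}, S={0↦clo(λx. (x x), ∅), 1↦clo(λx. (x x), ∅), 2↦clo(λx. (x x), ∅), 3↦clo(λx. (x x), ∅), 4↦clo(λx. (x x), ∅)}, K=[fun :: addL(5)]>
step 20: <C=(x x), E={x↦5}, S={0↦clo(λx. (x x), ∅), 1↦clo(λx. (x x), ∅), 2↦clo(λx. (x x), ∅), 3↦clo(λx. (x x), ∅), 4↦clo(λx. (x x), ∅), 5↦clo(λx. (x x), ∅)}, K=[addL(5)]>
step 21: <C=x, E={x↦5}, S={0↦clo(λx. (x x), ∅), 1↦clo(λx. (x x), ∅), 2↦clo(λx. (x x), ∅), 3↦clo(λx. (x x), ∅), 4↦clo(λx. (x x), ∅), 5↦clo(λx. (x x), ∅)}, K=[arg :: addL(5)]>
step 22: <C=x, E={x↦5}, S={0↦clo(λx. (x x), ∅), 1↦clo(λx. (x x), ∅), 2↦clo(λx. (x x), ∅), 3↦clo(λx. (x x), ∅), 4↦clo(λx. (x x), ∅), 5↦clo(λx. (x x), ∅)}, K=[fun :: addL(5)]>
→ 22 transitions taken and the configuration is still not final: no result within 22 steps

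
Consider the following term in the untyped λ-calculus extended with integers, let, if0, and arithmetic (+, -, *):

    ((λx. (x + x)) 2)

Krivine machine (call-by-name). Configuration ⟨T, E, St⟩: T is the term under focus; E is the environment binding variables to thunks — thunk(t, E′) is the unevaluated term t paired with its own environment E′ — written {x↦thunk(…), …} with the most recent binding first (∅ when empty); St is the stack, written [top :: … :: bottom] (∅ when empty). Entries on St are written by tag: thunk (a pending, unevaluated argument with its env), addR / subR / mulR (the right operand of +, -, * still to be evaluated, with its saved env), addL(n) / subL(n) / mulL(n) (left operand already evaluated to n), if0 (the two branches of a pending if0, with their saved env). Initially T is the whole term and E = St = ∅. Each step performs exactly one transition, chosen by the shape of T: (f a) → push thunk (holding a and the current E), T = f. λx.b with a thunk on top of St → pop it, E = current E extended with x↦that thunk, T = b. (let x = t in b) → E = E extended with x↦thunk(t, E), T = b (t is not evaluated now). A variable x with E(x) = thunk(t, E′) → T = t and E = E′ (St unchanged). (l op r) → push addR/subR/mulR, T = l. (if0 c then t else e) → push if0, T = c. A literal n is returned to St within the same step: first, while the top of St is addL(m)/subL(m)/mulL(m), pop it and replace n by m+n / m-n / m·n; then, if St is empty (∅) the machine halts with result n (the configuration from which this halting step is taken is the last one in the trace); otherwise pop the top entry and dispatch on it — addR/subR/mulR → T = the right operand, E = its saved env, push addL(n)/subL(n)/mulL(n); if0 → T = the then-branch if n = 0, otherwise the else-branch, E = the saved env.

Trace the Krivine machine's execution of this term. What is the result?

[0] ⟨T=((λx. (x + x)) 2); E=∅; St=∅⟩
[1] ⟨T=(λx. (x + x)); E=∅; St=[thunk]⟩
[2] ⟨T=(x + x); E={x↦thunk(2, ∅)}; St=∅⟩
[3] ⟨T=x; E={x↦thunk(2, ∅)}; St=[addR]⟩
[4] ⟨T=2; E=∅; St=[addR]⟩
[5] ⟨T=x; E={x↦thunk(2, ∅)}; St=[addL(2)]⟩
[6] ⟨T=2; E=∅; St=[addL(2)]⟩
→ final value 4

Answer: 4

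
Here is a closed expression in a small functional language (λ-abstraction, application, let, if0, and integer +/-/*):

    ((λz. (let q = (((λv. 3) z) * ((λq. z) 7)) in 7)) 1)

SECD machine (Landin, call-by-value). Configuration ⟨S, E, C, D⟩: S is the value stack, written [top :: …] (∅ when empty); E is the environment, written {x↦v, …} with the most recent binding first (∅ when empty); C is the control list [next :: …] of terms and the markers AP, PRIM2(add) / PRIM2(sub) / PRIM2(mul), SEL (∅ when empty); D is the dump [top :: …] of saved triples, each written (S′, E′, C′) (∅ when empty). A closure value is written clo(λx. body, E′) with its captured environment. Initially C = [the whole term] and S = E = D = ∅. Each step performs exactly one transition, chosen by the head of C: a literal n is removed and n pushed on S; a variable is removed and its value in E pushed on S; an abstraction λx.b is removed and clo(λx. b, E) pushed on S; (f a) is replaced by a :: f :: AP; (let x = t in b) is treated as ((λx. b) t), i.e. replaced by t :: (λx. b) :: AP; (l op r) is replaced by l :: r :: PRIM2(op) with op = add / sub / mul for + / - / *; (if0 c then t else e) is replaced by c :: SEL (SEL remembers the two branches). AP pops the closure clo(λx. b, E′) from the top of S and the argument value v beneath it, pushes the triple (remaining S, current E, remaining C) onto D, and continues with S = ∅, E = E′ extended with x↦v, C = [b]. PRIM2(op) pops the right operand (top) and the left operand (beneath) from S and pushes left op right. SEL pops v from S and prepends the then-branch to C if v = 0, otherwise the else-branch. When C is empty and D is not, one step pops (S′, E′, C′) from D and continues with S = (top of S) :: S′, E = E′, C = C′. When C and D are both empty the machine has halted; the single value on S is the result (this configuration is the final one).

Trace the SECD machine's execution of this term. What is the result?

Answer: 7

Machine steps:
t=0: [S=∅ | E=∅ | C=[((λz. (let q = (((λv. 3) z) * ((λq. z) 7)) in 7)) 1)] | D=∅]
t=1: [S=∅ | E=∅ | C=[1 :: (λz. (let q = (((λv. 3) z) * ((λq. z) 7)) in 7)) :: AP] | D=∅]
t=2: [S=[1] | E=∅ | C=[(λz. (let q = (((λv. 3) z) * ((λq. z) 7)) in 7)) :: AP] | D=∅]
t=3: [S=[clo(λz. (let q = (((λv. 3) z) * ((λq. z) 7)) in 7), ∅) :: 1] | E=∅ | C=[AP] | D=∅]
t=4: [S=∅ | E={z↦1} | C=[(let q = (((λv. 3) z) * ((λq. z) 7)) in 7)] | D=[(∅, ∅, ∅)]]
t=5: [S=∅ | E={z↦1} | C=[(((λv. 3) z) * ((λq. z) 7)) :: (λq. 7) :: AP] | D=[(∅, ∅, ∅)]]
t=6: [S=∅ | E={z↦1} | C=[((λv. 3) z) :: ((λq. z) 7) :: PRIM2(mul) :: (λq. 7) :: AP] | D=[(∅, ∅, ∅)]]
t=7: [S=∅ | E={z↦1} | C=[z :: (λv. 3) :: AP :: ((λq. z) 7) :: PRIM2(mul) :: (λq. 7) :: AP] | D=[(∅, ∅, ∅)]]
t=8: [S=[1] | E={z↦1} | C=[(λv. 3) :: AP :: ((λq. z) 7) :: PRIM2(mul) :: (λq. 7) :: AP] | D=[(∅, ∅, ∅)]]
t=9: [S=[clo(λv. 3, {z↦1}) :: 1] | E={z↦1} | C=[AP :: ((λq. z) 7) :: PRIM2(mul) :: (λq. 7) :: AP] | D=[(∅, ∅, ∅)]]
t=10: [S=∅ | E={v↦1, z↦1} | C=[3] | D=[(∅, {z↦1}, [((λq. z) 7) :: PRIM2(mul) :: (λq. 7) :: AP]) :: (∅, ∅, ∅)]]
t=11: [S=[3] | E={v↦1, z↦1} | C=∅ | D=[(∅, {z↦1}, [((λq. z) 7) :: PRIM2(mul) :: (λq. 7) :: AP]) :: (∅, ∅, ∅)]]
t=12: [S=[3] | E={z↦1} | C=[((λq. z) 7) :: PRIM2(mul) :: (λq. 7) :: AP] | D=[(∅, ∅, ∅)]]
t=13: [S=[3] | E={z↦1} | C=[7 :: (λq. z) :: AP :: PRIM2(mul) :: (λq. 7) :: AP] | D=[(∅, ∅, ∅)]]
t=14: [S=[7 :: 3] | E={z↦1} | C=[(λq. z) :: AP :: PRIM2(mul) :: (λq. 7) :: AP] | D=[(∅, ∅, ∅)]]
t=15: [S=[clo(λq. z, {z↦1}) :: 7 :: 3] | E={z↦1} | C=[AP :: PRIM2(mul) :: (λq. 7) :: AP] | D=[(∅, ∅, ∅)]]
t=16: [S=∅ | E={q↦7, z↦1} | C=[z] | D=[([3], {z↦1}, [PRIM2(mul) :: (λq. 7) :: AP]) :: (∅, ∅, ∅)]]
t=17: [S=[1] | E={q↦7, z↦1} | C=∅ | D=[([3], {z↦1}, [PRIM2(mul) :: (λq. 7) :: AP]) :: (∅, ∅, ∅)]]
t=18: [S=[1 :: 3] | E={z↦1} | C=[PRIM2(mul) :: (λq. 7) :: AP] | D=[(∅, ∅, ∅)]]
t=19: [S=[3] | E={z↦1} | C=[(λq. 7) :: AP] | D=[(∅, ∅, ∅)]]
t=20: [S=[clo(λq. 7, {z↦1}) :: 3] | E={z↦1} | C=[AP] | D=[(∅, ∅, ∅)]]
t=21: [S=∅ | E={q↦3, z↦1} | C=[7] | D=[(∅, {z↦1}, ∅) :: (∅, ∅, ∅)]]
t=22: [S=[7] | E={q↦3, z↦1} | C=∅ | D=[(∅, {z↦1}, ∅) :: (∅, ∅, ∅)]]
t=23: [S=[7] | E={z↦1} | C=∅ | D=[(∅, ∅, ∅)]]
t=24: [S=[7] | E=∅ | C=∅ | D=∅]
→ final value 7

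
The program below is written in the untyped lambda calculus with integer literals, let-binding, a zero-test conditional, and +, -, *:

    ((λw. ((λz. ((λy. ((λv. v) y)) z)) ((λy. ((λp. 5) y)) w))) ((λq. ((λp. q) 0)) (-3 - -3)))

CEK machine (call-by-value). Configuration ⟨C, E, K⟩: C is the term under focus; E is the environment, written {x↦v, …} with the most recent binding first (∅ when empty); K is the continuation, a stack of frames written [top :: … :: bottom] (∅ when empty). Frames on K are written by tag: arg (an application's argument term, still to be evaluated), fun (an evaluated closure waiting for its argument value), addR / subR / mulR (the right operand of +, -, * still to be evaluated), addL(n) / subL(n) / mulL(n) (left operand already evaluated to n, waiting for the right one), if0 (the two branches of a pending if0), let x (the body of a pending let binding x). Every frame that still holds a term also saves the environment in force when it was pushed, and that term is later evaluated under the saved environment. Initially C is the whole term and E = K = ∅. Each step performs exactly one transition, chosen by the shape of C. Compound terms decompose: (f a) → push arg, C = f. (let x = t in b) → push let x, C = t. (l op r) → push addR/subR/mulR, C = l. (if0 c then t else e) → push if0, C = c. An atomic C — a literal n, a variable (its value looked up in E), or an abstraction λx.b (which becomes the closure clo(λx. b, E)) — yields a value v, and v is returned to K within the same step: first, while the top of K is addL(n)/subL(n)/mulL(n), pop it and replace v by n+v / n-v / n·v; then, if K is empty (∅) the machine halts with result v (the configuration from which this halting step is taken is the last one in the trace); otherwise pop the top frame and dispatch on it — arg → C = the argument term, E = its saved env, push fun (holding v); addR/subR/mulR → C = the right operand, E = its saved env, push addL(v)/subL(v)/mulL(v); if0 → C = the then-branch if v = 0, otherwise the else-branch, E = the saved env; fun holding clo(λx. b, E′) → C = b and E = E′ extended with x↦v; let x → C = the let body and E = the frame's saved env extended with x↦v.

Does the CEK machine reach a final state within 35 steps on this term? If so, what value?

0. <C=((λw. ((λz. ((λy. ((λv. v) y)) z)) ((λy. ((λp. 5) y)) w))) ((λq. ((λp. q) 0)) (-3 - -3))), E=∅, K=∅>
1. <C=(λw. ((λz. ((λy. ((λv. v) y)) z)) ((λy. ((λp. 5) y)) w))), E=∅, K=[arg]>
2. <C=((λq. ((λp. q) 0)) (-3 - -3)), E=∅, K=[fun]>
3. <C=(λq. ((λp. q) 0)), E=∅, K=[arg :: fun]>
4. <C=(-3 - -3), E=∅, K=[fun :: fun]>
5. <C=-3, E=∅, K=[subR :: fun :: fun]>
6. <C=-3, E=∅, K=[subL(-3) :: fun :: fun]>
7. <C=((λp. q) 0), E={q↦0}, K=[fun]>
8. <C=(λp. q), E={q↦0}, K=[arg :: fun]>
9. <C=0, E={q↦0}, K=[fun :: fun]>
10. <C=q, E={p↦0, q↦0}, K=[fun]>
11. <C=((λz. ((λy. ((λv. v) y)) z)) ((λy. ((λp. 5) y)) w)), E={w↦0}, K=∅>
12. <C=(λz. ((λy. ((λv. v) y)) z)), E={w↦0}, K=[arg]>
13. <C=((λy. ((λp. 5) y)) w), E={w↦0}, K=[fun]>
14. <C=(λy. ((λp. 5) y)), E={w↦0}, K=[arg :: fun]>
15. <C=w, E={w↦0}, K=[fun :: fun]>
16. <C=((λp. 5) y), E={y↦0, w↦0}, K=[fun]>
17. <C=(λp. 5), E={y↦0, w↦0}, K=[arg :: fun]>
18. <C=y, E={y↦0, w↦0}, K=[fun :: fun]>
19. <C=5, E={p↦0, y↦0, w↦0}, K=[fun]>
20. <C=((λy. ((λv. v) y)) z), E={z↦5, w↦0}, K=∅>
21. <C=(λy. ((λv. v) y)), E={z↦5, w↦0}, K=[arg]>
22. <C=z, E={z↦5, w↦0}, K=[fun]>
23. <C=((λv. v) y), E={y↦5, z↦5, w↦0}, K=∅>
24. <C=(λv. v), E={y↦5, z↦5, w↦0}, K=[arg]>
25. <C=y, E={y↦5, z↦5, w↦0}, K=[fun]>
26. <C=v, E={v↦5, y↦5, z↦5, w↦0}, K=∅>
→ final value 5

Answer: 5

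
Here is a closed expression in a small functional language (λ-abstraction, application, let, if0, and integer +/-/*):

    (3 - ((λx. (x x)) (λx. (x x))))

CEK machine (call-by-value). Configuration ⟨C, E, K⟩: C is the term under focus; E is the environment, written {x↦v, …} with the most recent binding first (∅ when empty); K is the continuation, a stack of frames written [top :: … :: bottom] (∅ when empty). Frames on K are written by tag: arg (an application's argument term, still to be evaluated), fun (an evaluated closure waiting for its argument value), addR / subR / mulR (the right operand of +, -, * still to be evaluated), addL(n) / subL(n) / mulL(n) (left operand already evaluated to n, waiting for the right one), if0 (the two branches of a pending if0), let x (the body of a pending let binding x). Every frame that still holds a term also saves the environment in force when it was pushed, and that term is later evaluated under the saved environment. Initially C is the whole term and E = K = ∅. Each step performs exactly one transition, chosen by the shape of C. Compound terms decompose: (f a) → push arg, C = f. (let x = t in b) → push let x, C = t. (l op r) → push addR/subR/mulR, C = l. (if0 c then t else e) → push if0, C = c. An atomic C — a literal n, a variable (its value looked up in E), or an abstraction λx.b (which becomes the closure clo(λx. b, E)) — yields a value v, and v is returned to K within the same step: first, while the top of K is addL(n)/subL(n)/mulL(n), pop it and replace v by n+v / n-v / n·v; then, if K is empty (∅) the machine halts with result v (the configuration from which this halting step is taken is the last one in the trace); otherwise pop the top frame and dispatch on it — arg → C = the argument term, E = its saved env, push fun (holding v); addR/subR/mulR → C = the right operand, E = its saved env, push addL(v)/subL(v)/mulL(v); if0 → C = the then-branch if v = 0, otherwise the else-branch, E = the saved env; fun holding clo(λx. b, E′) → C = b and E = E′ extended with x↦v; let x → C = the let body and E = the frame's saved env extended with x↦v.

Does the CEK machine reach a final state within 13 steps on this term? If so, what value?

step 0: ⟨C=(3 - ((λx. (x x)) (λx. (x x)))); E=∅; K=∅⟩
step 1: ⟨C=3; E=∅; K=[subR]⟩
step 2: ⟨C=((λx. (x x)) (λx. (x x))); E=∅; K=[subL(3)]⟩
step 3: ⟨C=(λx. (x x)); E=∅; K=[arg :: subL(3)]⟩
step 4: ⟨C=(λx. (x x)); E=∅; K=[fun :: subL(3)]⟩
step 5: ⟨C=(x x); E={x↦clo(λx. (x x), ∅)}; K=[subL(3)]⟩
step 6: ⟨C=x; E={x↦clo(λx. (x x), ∅)}; K=[arg :: subL(3)]⟩
step 7: ⟨C=x; E={x↦clo(λx. (x x), ∅)}; K=[fun :: subL(3)]⟩
… configuration repeats with period 3 (steps 5–7 recur indefinitely) …

Answer: DIVERGES (no final state within 13 steps)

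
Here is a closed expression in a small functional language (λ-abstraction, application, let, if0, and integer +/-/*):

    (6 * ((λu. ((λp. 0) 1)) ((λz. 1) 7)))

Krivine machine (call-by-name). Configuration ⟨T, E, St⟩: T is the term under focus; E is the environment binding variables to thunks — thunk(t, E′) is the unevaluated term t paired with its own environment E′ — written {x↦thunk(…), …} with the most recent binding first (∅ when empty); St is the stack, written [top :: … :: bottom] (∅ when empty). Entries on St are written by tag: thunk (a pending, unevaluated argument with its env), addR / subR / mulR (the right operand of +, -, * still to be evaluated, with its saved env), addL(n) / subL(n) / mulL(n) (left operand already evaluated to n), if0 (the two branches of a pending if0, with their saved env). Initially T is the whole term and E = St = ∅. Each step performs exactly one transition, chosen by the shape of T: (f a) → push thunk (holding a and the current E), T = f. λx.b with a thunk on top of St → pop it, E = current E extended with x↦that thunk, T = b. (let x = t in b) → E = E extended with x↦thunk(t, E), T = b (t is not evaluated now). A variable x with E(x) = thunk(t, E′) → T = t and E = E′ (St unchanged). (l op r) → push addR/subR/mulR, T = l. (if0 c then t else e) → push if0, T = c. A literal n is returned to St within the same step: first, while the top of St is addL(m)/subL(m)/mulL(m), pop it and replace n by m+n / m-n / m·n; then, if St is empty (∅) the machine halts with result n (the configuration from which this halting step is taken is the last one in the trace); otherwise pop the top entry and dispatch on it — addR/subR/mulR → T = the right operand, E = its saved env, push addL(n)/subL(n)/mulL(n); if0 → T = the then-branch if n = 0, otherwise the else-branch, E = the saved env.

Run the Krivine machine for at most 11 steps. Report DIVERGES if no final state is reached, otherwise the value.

t=0: [T=(6 * ((λu. ((λp. 0) 1)) ((λz. 1) 7))) | E=∅ | St=∅]
t=1: [T=6 | E=∅ | St=[mulR]]
t=2: [T=((λu. ((λp. 0) 1)) ((λz. 1) 7)) | E=∅ | St=[mulL(6)]]
t=3: [T=(λu. ((λp. 0) 1)) | E=∅ | St=[thunk :: mulL(6)]]
t=4: [T=((λp. 0) 1) | E={u↦thunk(((λz. 1) 7), ∅)} | St=[mulL(6)]]
t=5: [T=(λp. 0) | E={u↦thunk(((λz. 1) 7), ∅)} | St=[thunk :: mulL(6)]]
t=6: [T=0 | E={p↦thunk(1, {u↦thunk(((λz. 1) 7), ∅)}), u↦thunk(((λz. 1) 7), ∅)} | St=[mulL(6)]]
→ final value 0

Answer: 0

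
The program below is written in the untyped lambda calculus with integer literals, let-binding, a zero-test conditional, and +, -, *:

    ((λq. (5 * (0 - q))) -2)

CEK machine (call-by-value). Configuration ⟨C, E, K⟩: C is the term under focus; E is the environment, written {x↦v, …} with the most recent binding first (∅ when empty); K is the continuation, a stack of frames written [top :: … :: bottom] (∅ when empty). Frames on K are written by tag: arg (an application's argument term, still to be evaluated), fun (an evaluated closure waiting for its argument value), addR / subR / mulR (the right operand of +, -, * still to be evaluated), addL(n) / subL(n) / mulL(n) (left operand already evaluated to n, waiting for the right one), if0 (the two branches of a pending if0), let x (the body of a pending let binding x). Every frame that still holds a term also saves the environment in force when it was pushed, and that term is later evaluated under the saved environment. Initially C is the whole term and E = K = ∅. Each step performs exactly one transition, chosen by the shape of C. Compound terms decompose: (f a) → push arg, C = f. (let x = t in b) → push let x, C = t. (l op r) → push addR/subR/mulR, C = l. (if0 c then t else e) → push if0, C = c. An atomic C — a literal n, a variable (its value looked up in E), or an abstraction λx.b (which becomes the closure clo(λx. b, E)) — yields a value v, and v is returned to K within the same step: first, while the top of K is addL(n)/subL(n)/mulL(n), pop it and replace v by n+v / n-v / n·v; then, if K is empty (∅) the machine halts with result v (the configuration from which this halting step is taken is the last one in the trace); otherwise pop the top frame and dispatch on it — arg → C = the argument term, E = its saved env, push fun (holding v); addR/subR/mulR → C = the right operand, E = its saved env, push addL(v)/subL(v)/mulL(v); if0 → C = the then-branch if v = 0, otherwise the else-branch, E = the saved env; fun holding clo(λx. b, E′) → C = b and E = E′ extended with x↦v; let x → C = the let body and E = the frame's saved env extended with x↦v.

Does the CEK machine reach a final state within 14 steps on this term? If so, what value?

Answer: 10

Derivation:
step 0: ⟨C=((λq. (5 * (0 - q))) -2); E=∅; K=∅⟩
step 1: ⟨C=(λq. (5 * (0 - q))); E=∅; K=[arg]⟩
step 2: ⟨C=-2; E=∅; K=[fun]⟩
step 3: ⟨C=(5 * (0 - q)); E={q↦-2}; K=∅⟩
step 4: ⟨C=5; E={q↦-2}; K=[mulR]⟩
step 5: ⟨C=(0 - q); E={q↦-2}; K=[mulL(5)]⟩
step 6: ⟨C=0; E={q↦-2}; K=[subR :: mulL(5)]⟩
step 7: ⟨C=q; E={q↦-2}; K=[subL(0) :: mulL(5)]⟩
→ final value 10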